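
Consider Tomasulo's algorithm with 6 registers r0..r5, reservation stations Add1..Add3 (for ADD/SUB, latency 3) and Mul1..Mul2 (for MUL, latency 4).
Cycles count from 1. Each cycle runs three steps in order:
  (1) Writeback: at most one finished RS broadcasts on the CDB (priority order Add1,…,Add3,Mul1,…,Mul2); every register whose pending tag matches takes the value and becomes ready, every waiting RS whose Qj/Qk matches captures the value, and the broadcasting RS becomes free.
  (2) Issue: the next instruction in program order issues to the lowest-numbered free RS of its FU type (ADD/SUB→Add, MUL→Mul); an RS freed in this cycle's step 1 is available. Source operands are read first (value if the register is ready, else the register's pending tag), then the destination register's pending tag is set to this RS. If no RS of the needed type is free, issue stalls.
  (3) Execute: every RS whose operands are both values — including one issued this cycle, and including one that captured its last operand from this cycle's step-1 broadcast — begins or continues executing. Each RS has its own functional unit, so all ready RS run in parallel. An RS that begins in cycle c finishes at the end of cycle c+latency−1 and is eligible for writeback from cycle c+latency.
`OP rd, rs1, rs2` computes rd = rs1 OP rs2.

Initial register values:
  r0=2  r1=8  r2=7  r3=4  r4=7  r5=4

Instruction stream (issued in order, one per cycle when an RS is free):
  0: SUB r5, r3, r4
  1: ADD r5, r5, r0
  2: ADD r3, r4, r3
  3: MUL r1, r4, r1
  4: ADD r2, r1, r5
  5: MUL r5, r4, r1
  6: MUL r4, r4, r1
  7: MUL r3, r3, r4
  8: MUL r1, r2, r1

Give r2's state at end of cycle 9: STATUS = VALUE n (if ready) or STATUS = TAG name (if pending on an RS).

STATUS = TAG Add1

c1: issue SUB r5<-Add1 | r0:2,r1:8,r2:7,r3:4,r4:7,r5:Add1
c2: issue ADD r5<-Add2 | r0:2,r1:8,r2:7,r3:4,r4:7,r5:Add2
c3: issue ADD r3<-Add3 | r0:2,r1:8,r2:7,r3:Add3,r4:7,r5:Add2
c4: CDB Add1=-3; issue MUL r1<-Mul1 | r0:2,r1:Mul1,r2:7,r3:Add3,r4:7,r5:Add2
c5: issue ADD r2<-Add1 | r0:2,r1:Mul1,r2:Add1,r3:Add3,r4:7,r5:Add2
c6: CDB Add3=11; issue MUL r5<-Mul2 | r0:2,r1:Mul1,r2:Add1,r3:11,r4:7,r5:Mul2
c7: CDB Add2=-1; stall | r0:2,r1:Mul1,r2:Add1,r3:11,r4:7,r5:Mul2
c8: CDB Mul1=56; issue MUL r4<-Mul1 | r0:2,r1:56,r2:Add1,r3:11,r4:Mul1,r5:Mul2
c9: stall | r0:2,r1:56,r2:Add1,r3:11,r4:Mul1,r5:Mul2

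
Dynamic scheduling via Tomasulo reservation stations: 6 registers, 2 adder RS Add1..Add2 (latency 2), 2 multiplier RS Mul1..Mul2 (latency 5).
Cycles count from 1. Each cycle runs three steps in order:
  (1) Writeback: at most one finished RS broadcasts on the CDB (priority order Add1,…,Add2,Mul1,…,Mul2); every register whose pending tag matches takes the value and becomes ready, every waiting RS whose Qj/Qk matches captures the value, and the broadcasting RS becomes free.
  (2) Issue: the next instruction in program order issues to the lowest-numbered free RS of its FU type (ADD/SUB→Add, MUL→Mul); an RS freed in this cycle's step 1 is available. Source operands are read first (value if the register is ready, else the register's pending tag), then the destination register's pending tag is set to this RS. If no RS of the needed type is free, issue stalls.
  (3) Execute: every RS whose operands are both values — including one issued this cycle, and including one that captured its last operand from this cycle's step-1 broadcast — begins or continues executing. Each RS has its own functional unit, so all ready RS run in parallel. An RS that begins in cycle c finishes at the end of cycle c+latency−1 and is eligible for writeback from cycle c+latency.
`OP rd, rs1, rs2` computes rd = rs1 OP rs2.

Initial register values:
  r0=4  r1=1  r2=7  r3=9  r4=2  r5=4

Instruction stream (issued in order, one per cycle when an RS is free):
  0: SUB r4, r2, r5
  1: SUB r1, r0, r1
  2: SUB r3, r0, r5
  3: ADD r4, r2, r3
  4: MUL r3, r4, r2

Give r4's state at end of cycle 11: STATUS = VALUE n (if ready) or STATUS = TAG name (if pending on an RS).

c1: issue SUB r4<-Add1 | r0:4,r1:1,r2:7,r3:9,r4:Add1,r5:4
c2: issue SUB r1<-Add2 | r0:4,r1:Add2,r2:7,r3:9,r4:Add1,r5:4
c3: CDB Add1=3; issue SUB r3<-Add1 | r0:4,r1:Add2,r2:7,r3:Add1,r4:3,r5:4
c4: CDB Add2=3; issue ADD r4<-Add2 | r0:4,r1:3,r2:7,r3:Add1,r4:Add2,r5:4
c5: CDB Add1=0; issue MUL r3<-Mul1 | r0:4,r1:3,r2:7,r3:Mul1,r4:Add2,r5:4
c6: - | r0:4,r1:3,r2:7,r3:Mul1,r4:Add2,r5:4
c7: CDB Add2=7 | r0:4,r1:3,r2:7,r3:Mul1,r4:7,r5:4
c8: - | r0:4,r1:3,r2:7,r3:Mul1,r4:7,r5:4
c9: - | r0:4,r1:3,r2:7,r3:Mul1,r4:7,r5:4
c10: - | r0:4,r1:3,r2:7,r3:Mul1,r4:7,r5:4
c11: - | r0:4,r1:3,r2:7,r3:Mul1,r4:7,r5:4

STATUS = VALUE 7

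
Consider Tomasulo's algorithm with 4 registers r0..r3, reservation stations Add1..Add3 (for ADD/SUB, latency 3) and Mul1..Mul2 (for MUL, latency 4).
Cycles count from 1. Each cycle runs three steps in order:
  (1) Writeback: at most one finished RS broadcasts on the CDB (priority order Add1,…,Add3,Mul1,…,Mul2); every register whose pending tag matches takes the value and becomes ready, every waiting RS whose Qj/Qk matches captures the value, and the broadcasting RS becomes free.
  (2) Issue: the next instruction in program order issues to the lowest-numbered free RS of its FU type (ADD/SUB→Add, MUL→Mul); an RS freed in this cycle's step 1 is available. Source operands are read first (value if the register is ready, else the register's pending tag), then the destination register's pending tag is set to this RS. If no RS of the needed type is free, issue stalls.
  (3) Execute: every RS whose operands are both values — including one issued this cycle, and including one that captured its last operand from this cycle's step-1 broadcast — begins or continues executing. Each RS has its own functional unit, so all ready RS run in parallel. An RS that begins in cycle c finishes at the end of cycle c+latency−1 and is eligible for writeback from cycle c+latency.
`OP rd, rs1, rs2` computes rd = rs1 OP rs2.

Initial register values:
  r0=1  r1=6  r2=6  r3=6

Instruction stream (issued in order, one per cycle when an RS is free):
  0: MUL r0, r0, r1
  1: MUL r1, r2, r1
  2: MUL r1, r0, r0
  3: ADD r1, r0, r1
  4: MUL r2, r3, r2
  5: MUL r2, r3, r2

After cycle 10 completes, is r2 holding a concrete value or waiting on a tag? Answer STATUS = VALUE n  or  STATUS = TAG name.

STATUS = TAG Mul1

  c1: issue MUL r0<-Mul1  regs: r0:Mul1,r1:6,r2:6,r3:6
  c2: issue MUL r1<-Mul2  regs: r0:Mul1,r1:Mul2,r2:6,r3:6
  c3: stall  regs: r0:Mul1,r1:Mul2,r2:6,r3:6
  c4: stall  regs: r0:Mul1,r1:Mul2,r2:6,r3:6
  c5: CDB Mul1=6; issue MUL r1<-Mul1  regs: r0:6,r1:Mul1,r2:6,r3:6
  c6: CDB Mul2=36; issue ADD r1<-Add1  regs: r0:6,r1:Add1,r2:6,r3:6
  c7: issue MUL r2<-Mul2  regs: r0:6,r1:Add1,r2:Mul2,r3:6
  c8: stall  regs: r0:6,r1:Add1,r2:Mul2,r3:6
  c9: CDB Mul1=36; issue MUL r2<-Mul1  regs: r0:6,r1:Add1,r2:Mul1,r3:6
  c10: -  regs: r0:6,r1:Add1,r2:Mul1,r3:6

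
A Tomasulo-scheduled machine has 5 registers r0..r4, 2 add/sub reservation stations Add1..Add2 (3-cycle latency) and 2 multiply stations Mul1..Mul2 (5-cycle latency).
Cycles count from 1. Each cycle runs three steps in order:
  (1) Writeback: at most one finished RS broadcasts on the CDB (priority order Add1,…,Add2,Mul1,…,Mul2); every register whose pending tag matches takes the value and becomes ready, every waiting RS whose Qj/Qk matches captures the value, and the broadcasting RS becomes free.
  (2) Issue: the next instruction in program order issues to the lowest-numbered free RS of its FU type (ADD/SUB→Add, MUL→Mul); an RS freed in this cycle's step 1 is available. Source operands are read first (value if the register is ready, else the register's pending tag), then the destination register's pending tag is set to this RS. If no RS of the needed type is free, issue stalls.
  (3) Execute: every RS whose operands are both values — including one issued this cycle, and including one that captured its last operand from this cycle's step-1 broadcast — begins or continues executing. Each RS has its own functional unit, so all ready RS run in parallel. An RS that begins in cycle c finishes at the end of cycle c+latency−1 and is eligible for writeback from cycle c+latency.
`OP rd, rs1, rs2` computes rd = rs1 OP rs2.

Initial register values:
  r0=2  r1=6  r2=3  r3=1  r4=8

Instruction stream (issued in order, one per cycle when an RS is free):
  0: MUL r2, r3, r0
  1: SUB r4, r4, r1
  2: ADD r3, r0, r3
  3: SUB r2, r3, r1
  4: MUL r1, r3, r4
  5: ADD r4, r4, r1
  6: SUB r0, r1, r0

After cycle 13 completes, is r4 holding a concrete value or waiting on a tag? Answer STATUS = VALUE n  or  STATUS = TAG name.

  c1: issue MUL r2<-Mul1  regs: r0:2,r1:6,r2:Mul1,r3:1,r4:8
  c2: issue SUB r4<-Add1  regs: r0:2,r1:6,r2:Mul1,r3:1,r4:Add1
  c3: issue ADD r3<-Add2  regs: r0:2,r1:6,r2:Mul1,r3:Add2,r4:Add1
  c4: stall  regs: r0:2,r1:6,r2:Mul1,r3:Add2,r4:Add1
  c5: CDB Add1=2; issue SUB r2<-Add1  regs: r0:2,r1:6,r2:Add1,r3:Add2,r4:2
  c6: CDB Add2=3; issue MUL r1<-Mul2  regs: r0:2,r1:Mul2,r2:Add1,r3:3,r4:2
  c7: CDB Mul1=2; issue ADD r4<-Add2  regs: r0:2,r1:Mul2,r2:Add1,r3:3,r4:Add2
  c8: stall  regs: r0:2,r1:Mul2,r2:Add1,r3:3,r4:Add2
  c9: CDB Add1=-3; issue SUB r0<-Add1  regs: r0:Add1,r1:Mul2,r2:-3,r3:3,r4:Add2
  c10: -  regs: r0:Add1,r1:Mul2,r2:-3,r3:3,r4:Add2
  c11: CDB Mul2=6  regs: r0:Add1,r1:6,r2:-3,r3:3,r4:Add2
  c12: -  regs: r0:Add1,r1:6,r2:-3,r3:3,r4:Add2
  c13: -  regs: r0:Add1,r1:6,r2:-3,r3:3,r4:Add2

STATUS = TAG Add2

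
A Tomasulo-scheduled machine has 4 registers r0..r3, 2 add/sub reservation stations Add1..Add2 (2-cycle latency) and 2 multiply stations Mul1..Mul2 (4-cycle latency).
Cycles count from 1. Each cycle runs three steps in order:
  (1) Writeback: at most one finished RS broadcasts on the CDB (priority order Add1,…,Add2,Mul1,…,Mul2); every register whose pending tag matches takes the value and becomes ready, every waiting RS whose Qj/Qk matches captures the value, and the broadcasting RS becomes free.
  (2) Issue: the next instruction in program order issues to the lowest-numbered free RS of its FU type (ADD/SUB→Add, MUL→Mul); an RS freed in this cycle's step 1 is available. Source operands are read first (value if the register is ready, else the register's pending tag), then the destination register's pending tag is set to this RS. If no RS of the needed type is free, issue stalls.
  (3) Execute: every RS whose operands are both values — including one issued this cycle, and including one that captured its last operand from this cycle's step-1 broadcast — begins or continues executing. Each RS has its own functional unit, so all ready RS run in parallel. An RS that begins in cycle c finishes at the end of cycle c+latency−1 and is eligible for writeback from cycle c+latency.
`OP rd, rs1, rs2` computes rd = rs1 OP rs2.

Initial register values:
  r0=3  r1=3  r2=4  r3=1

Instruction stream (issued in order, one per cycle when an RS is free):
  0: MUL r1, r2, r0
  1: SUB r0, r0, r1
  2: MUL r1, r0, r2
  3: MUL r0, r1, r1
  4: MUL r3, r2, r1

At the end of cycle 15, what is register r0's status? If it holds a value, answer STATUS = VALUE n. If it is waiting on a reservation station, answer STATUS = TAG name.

STATUS = VALUE 1296

cycle 1: issue MUL r1<-Mul1 // r0:3,r1:Mul1,r2:4,r3:1
cycle 2: issue SUB r0<-Add1 // r0:Add1,r1:Mul1,r2:4,r3:1
cycle 3: issue MUL r1<-Mul2 // r0:Add1,r1:Mul2,r2:4,r3:1
cycle 4: stall // r0:Add1,r1:Mul2,r2:4,r3:1
cycle 5: CDB Mul1=12; issue MUL r0<-Mul1 // r0:Mul1,r1:Mul2,r2:4,r3:1
cycle 6: stall // r0:Mul1,r1:Mul2,r2:4,r3:1
cycle 7: CDB Add1=-9; stall // r0:Mul1,r1:Mul2,r2:4,r3:1
cycle 8: stall // r0:Mul1,r1:Mul2,r2:4,r3:1
cycle 9: stall // r0:Mul1,r1:Mul2,r2:4,r3:1
cycle 10: stall // r0:Mul1,r1:Mul2,r2:4,r3:1
cycle 11: CDB Mul2=-36; issue MUL r3<-Mul2 // r0:Mul1,r1:-36,r2:4,r3:Mul2
cycle 12: - // r0:Mul1,r1:-36,r2:4,r3:Mul2
cycle 13: - // r0:Mul1,r1:-36,r2:4,r3:Mul2
cycle 14: - // r0:Mul1,r1:-36,r2:4,r3:Mul2
cycle 15: CDB Mul1=1296 // r0:1296,r1:-36,r2:4,r3:Mul2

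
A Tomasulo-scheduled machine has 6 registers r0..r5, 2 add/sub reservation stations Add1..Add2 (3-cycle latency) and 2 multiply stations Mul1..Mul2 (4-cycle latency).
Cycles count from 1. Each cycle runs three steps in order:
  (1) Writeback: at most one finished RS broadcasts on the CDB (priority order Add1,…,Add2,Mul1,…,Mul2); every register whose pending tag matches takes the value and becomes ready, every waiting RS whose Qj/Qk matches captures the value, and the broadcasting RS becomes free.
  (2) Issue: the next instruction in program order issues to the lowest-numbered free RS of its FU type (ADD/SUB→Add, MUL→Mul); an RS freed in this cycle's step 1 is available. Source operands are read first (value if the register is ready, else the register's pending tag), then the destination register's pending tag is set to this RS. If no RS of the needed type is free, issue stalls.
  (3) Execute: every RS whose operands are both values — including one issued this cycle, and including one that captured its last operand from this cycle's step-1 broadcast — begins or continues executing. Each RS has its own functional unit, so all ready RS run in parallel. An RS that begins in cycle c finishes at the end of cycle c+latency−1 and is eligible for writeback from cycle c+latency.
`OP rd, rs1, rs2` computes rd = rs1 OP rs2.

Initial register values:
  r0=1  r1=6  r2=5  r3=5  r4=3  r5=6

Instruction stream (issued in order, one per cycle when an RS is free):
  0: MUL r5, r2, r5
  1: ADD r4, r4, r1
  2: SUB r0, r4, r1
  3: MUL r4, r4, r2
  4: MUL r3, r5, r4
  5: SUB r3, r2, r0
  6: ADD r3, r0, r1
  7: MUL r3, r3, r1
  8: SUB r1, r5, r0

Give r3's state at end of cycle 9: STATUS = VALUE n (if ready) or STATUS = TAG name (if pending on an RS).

STATUS = TAG Mul2

cycle 1: issue MUL r5<-Mul1 // r0:1,r1:6,r2:5,r3:5,r4:3,r5:Mul1
cycle 2: issue ADD r4<-Add1 // r0:1,r1:6,r2:5,r3:5,r4:Add1,r5:Mul1
cycle 3: issue SUB r0<-Add2 // r0:Add2,r1:6,r2:5,r3:5,r4:Add1,r5:Mul1
cycle 4: issue MUL r4<-Mul2 // r0:Add2,r1:6,r2:5,r3:5,r4:Mul2,r5:Mul1
cycle 5: CDB Add1=9; stall // r0:Add2,r1:6,r2:5,r3:5,r4:Mul2,r5:Mul1
cycle 6: CDB Mul1=30; issue MUL r3<-Mul1 // r0:Add2,r1:6,r2:5,r3:Mul1,r4:Mul2,r5:30
cycle 7: issue SUB r3<-Add1 // r0:Add2,r1:6,r2:5,r3:Add1,r4:Mul2,r5:30
cycle 8: CDB Add2=3; issue ADD r3<-Add2 // r0:3,r1:6,r2:5,r3:Add2,r4:Mul2,r5:30
cycle 9: CDB Mul2=45; issue MUL r3<-Mul2 // r0:3,r1:6,r2:5,r3:Mul2,r4:45,r5:30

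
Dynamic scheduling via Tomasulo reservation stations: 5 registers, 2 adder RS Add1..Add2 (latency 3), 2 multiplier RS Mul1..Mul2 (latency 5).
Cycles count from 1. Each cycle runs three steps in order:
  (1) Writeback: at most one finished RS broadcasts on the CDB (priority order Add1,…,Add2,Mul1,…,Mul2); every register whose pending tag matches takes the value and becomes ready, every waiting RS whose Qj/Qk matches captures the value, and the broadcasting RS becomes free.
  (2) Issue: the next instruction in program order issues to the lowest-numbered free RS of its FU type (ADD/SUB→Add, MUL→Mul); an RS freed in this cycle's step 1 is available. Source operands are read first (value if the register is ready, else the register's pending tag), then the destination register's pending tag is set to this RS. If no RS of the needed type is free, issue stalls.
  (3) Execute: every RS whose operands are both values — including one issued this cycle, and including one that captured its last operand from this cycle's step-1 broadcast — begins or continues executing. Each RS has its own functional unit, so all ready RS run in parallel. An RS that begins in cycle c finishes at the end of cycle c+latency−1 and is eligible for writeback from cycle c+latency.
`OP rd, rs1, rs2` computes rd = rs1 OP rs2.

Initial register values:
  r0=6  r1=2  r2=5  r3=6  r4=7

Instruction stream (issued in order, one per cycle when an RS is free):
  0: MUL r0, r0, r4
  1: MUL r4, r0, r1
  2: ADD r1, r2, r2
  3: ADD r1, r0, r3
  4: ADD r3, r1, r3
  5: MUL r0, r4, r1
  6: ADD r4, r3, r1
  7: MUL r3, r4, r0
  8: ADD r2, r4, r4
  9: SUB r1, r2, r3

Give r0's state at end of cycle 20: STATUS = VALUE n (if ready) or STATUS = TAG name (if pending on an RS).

STATUS = VALUE 4032

  c1: issue MUL r0<-Mul1  regs: r0:Mul1,r1:2,r2:5,r3:6,r4:7
  c2: issue MUL r4<-Mul2  regs: r0:Mul1,r1:2,r2:5,r3:6,r4:Mul2
  c3: issue ADD r1<-Add1  regs: r0:Mul1,r1:Add1,r2:5,r3:6,r4:Mul2
  c4: issue ADD r1<-Add2  regs: r0:Mul1,r1:Add2,r2:5,r3:6,r4:Mul2
  c5: stall  regs: r0:Mul1,r1:Add2,r2:5,r3:6,r4:Mul2
  c6: CDB Add1=10; issue ADD r3<-Add1  regs: r0:Mul1,r1:Add2,r2:5,r3:Add1,r4:Mul2
  c7: CDB Mul1=42; issue MUL r0<-Mul1  regs: r0:Mul1,r1:Add2,r2:5,r3:Add1,r4:Mul2
  c8: stall  regs: r0:Mul1,r1:Add2,r2:5,r3:Add1,r4:Mul2
  c9: stall  regs: r0:Mul1,r1:Add2,r2:5,r3:Add1,r4:Mul2
  c10: CDB Add2=48; issue ADD r4<-Add2  regs: r0:Mul1,r1:48,r2:5,r3:Add1,r4:Add2
  c11: stall  regs: r0:Mul1,r1:48,r2:5,r3:Add1,r4:Add2
  c12: CDB Mul2=84; issue MUL r3<-Mul2  regs: r0:Mul1,r1:48,r2:5,r3:Mul2,r4:Add2
  c13: CDB Add1=54; issue ADD r2<-Add1  regs: r0:Mul1,r1:48,r2:Add1,r3:Mul2,r4:Add2
  c14: stall  regs: r0:Mul1,r1:48,r2:Add1,r3:Mul2,r4:Add2
  c15: stall  regs: r0:Mul1,r1:48,r2:Add1,r3:Mul2,r4:Add2
  c16: CDB Add2=102; issue SUB r1<-Add2  regs: r0:Mul1,r1:Add2,r2:Add1,r3:Mul2,r4:102
  c17: CDB Mul1=4032  regs: r0:4032,r1:Add2,r2:Add1,r3:Mul2,r4:102
  c18: -  regs: r0:4032,r1:Add2,r2:Add1,r3:Mul2,r4:102
  c19: CDB Add1=204  regs: r0:4032,r1:Add2,r2:204,r3:Mul2,r4:102
  c20: -  regs: r0:4032,r1:Add2,r2:204,r3:Mul2,r4:102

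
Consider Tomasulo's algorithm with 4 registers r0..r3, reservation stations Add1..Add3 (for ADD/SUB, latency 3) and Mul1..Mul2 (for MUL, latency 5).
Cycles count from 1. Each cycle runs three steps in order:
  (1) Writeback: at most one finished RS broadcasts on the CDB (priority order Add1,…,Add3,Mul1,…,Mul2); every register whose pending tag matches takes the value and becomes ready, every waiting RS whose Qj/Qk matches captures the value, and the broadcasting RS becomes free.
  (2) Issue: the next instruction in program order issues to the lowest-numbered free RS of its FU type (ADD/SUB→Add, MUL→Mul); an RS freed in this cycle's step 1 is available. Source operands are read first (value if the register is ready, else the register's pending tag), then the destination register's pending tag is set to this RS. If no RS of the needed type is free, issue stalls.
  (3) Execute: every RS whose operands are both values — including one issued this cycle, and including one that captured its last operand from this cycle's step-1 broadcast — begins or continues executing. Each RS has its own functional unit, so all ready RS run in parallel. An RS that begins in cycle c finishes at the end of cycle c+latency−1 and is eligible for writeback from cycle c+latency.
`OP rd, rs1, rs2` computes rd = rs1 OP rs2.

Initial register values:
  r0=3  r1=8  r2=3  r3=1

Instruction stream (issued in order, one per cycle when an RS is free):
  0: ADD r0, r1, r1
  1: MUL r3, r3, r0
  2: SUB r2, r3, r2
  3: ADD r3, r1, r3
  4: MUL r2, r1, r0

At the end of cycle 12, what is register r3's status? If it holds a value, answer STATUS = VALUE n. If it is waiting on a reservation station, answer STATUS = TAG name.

STATUS = VALUE 24

cycle 1: issue ADD r0<-Add1 // r0:Add1,r1:8,r2:3,r3:1
cycle 2: issue MUL r3<-Mul1 // r0:Add1,r1:8,r2:3,r3:Mul1
cycle 3: issue SUB r2<-Add2 // r0:Add1,r1:8,r2:Add2,r3:Mul1
cycle 4: CDB Add1=16; issue ADD r3<-Add1 // r0:16,r1:8,r2:Add2,r3:Add1
cycle 5: issue MUL r2<-Mul2 // r0:16,r1:8,r2:Mul2,r3:Add1
cycle 6: - // r0:16,r1:8,r2:Mul2,r3:Add1
cycle 7: - // r0:16,r1:8,r2:Mul2,r3:Add1
cycle 8: - // r0:16,r1:8,r2:Mul2,r3:Add1
cycle 9: CDB Mul1=16 // r0:16,r1:8,r2:Mul2,r3:Add1
cycle 10: CDB Mul2=128 // r0:16,r1:8,r2:128,r3:Add1
cycle 11: - // r0:16,r1:8,r2:128,r3:Add1
cycle 12: CDB Add1=24 // r0:16,r1:8,r2:128,r3:24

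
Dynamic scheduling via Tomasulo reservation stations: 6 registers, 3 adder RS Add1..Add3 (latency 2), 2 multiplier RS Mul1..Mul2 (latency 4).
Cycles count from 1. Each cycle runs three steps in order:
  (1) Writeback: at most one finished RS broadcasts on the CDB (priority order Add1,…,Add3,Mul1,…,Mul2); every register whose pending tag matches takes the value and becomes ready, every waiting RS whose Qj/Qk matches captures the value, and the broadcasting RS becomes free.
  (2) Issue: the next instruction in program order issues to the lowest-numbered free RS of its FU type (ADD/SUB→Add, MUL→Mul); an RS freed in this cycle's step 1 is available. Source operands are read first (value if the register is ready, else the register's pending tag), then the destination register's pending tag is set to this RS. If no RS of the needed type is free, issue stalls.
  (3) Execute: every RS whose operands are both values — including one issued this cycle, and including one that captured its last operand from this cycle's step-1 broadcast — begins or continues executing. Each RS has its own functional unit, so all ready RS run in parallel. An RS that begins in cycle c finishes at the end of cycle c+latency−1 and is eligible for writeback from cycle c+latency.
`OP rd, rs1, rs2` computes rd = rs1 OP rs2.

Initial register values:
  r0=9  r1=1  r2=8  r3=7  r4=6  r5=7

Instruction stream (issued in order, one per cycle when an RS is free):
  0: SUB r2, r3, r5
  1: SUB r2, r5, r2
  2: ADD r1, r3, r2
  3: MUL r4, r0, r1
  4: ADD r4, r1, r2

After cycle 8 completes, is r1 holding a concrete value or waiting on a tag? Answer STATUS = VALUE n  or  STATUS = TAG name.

STATUS = VALUE 14

c1: issue SUB r2<-Add1 | r0:9,r1:1,r2:Add1,r3:7,r4:6,r5:7
c2: issue SUB r2<-Add2 | r0:9,r1:1,r2:Add2,r3:7,r4:6,r5:7
c3: CDB Add1=0; issue ADD r1<-Add1 | r0:9,r1:Add1,r2:Add2,r3:7,r4:6,r5:7
c4: issue MUL r4<-Mul1 | r0:9,r1:Add1,r2:Add2,r3:7,r4:Mul1,r5:7
c5: CDB Add2=7; issue ADD r4<-Add2 | r0:9,r1:Add1,r2:7,r3:7,r4:Add2,r5:7
c6: - | r0:9,r1:Add1,r2:7,r3:7,r4:Add2,r5:7
c7: CDB Add1=14 | r0:9,r1:14,r2:7,r3:7,r4:Add2,r5:7
c8: - | r0:9,r1:14,r2:7,r3:7,r4:Add2,r5:7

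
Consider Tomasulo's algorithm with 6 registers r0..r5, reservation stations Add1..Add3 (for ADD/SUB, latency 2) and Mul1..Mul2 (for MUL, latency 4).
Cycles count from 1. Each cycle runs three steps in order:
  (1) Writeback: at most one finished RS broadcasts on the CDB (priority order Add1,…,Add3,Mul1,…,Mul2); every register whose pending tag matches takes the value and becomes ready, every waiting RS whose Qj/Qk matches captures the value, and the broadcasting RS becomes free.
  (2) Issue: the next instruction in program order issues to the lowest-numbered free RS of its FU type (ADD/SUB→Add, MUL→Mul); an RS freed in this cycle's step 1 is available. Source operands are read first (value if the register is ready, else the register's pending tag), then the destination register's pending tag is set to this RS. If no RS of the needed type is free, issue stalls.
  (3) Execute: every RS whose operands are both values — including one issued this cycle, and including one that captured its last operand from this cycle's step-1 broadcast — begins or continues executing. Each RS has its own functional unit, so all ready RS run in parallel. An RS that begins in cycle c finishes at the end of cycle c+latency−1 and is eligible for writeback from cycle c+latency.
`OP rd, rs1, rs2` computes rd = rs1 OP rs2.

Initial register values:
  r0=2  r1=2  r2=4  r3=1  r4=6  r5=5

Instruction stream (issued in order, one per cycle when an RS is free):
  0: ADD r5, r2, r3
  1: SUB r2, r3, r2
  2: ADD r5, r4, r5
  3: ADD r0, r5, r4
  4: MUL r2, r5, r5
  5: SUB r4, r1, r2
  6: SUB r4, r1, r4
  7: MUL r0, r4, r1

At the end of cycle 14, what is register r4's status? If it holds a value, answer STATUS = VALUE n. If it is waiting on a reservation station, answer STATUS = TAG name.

STATUS = VALUE 121

  c1: issue ADD r5<-Add1  regs: r0:2,r1:2,r2:4,r3:1,r4:6,r5:Add1
  c2: issue SUB r2<-Add2  regs: r0:2,r1:2,r2:Add2,r3:1,r4:6,r5:Add1
  c3: CDB Add1=5; issue ADD r5<-Add1  regs: r0:2,r1:2,r2:Add2,r3:1,r4:6,r5:Add1
  c4: CDB Add2=-3; issue ADD r0<-Add2  regs: r0:Add2,r1:2,r2:-3,r3:1,r4:6,r5:Add1
  c5: CDB Add1=11; issue MUL r2<-Mul1  regs: r0:Add2,r1:2,r2:Mul1,r3:1,r4:6,r5:11
  c6: issue SUB r4<-Add1  regs: r0:Add2,r1:2,r2:Mul1,r3:1,r4:Add1,r5:11
  c7: CDB Add2=17; issue SUB r4<-Add2  regs: r0:17,r1:2,r2:Mul1,r3:1,r4:Add2,r5:11
  c8: issue MUL r0<-Mul2  regs: r0:Mul2,r1:2,r2:Mul1,r3:1,r4:Add2,r5:11
  c9: CDB Mul1=121  regs: r0:Mul2,r1:2,r2:121,r3:1,r4:Add2,r5:11
  c10: -  regs: r0:Mul2,r1:2,r2:121,r3:1,r4:Add2,r5:11
  c11: CDB Add1=-119  regs: r0:Mul2,r1:2,r2:121,r3:1,r4:Add2,r5:11
  c12: -  regs: r0:Mul2,r1:2,r2:121,r3:1,r4:Add2,r5:11
  c13: CDB Add2=121  regs: r0:Mul2,r1:2,r2:121,r3:1,r4:121,r5:11
  c14: -  regs: r0:Mul2,r1:2,r2:121,r3:1,r4:121,r5:11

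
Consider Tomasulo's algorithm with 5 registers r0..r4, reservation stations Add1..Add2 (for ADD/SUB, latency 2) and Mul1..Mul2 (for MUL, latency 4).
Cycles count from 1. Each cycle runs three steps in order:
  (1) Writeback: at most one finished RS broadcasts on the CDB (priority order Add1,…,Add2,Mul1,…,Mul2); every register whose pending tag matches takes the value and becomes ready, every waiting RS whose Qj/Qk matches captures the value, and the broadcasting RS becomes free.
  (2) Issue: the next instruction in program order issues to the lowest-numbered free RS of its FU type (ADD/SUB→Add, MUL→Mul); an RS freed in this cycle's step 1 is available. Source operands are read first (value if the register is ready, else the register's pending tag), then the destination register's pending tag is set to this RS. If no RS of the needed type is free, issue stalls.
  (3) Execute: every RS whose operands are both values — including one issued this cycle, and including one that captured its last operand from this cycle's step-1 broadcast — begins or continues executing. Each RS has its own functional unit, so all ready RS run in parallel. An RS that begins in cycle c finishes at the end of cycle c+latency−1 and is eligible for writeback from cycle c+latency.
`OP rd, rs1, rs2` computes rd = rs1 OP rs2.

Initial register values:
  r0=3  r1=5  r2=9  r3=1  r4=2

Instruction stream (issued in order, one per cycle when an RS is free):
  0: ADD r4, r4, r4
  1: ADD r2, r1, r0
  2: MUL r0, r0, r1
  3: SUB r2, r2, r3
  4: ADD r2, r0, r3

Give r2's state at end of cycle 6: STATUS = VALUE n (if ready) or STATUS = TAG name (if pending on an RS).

STATUS = TAG Add2

c1: issue ADD r4<-Add1 | r0:3,r1:5,r2:9,r3:1,r4:Add1
c2: issue ADD r2<-Add2 | r0:3,r1:5,r2:Add2,r3:1,r4:Add1
c3: CDB Add1=4; issue MUL r0<-Mul1 | r0:Mul1,r1:5,r2:Add2,r3:1,r4:4
c4: CDB Add2=8; issue SUB r2<-Add1 | r0:Mul1,r1:5,r2:Add1,r3:1,r4:4
c5: issue ADD r2<-Add2 | r0:Mul1,r1:5,r2:Add2,r3:1,r4:4
c6: CDB Add1=7 | r0:Mul1,r1:5,r2:Add2,r3:1,r4:4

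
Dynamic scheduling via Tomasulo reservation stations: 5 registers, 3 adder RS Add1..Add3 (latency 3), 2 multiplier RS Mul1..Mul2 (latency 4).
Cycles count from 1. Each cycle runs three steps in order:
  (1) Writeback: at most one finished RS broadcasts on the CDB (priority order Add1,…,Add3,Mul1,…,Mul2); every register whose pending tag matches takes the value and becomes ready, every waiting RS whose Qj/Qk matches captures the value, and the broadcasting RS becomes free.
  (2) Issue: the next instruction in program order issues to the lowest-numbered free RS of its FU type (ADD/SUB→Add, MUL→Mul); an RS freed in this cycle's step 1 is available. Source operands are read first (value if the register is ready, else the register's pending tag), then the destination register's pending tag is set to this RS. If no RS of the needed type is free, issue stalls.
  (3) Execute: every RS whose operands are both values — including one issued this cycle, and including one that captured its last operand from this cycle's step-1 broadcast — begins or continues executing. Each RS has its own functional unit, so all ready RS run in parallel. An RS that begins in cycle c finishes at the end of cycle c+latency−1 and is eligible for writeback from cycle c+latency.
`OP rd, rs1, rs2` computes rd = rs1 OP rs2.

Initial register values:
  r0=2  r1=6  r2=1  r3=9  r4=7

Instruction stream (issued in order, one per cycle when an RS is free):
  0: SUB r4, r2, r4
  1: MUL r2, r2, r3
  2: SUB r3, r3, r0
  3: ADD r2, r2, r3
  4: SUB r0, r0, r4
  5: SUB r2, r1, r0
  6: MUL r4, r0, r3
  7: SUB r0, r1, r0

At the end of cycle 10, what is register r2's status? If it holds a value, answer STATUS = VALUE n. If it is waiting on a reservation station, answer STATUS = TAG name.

STATUS = TAG Add2

c1: issue SUB r4<-Add1 | r0:2,r1:6,r2:1,r3:9,r4:Add1
c2: issue MUL r2<-Mul1 | r0:2,r1:6,r2:Mul1,r3:9,r4:Add1
c3: issue SUB r3<-Add2 | r0:2,r1:6,r2:Mul1,r3:Add2,r4:Add1
c4: CDB Add1=-6; issue ADD r2<-Add1 | r0:2,r1:6,r2:Add1,r3:Add2,r4:-6
c5: issue SUB r0<-Add3 | r0:Add3,r1:6,r2:Add1,r3:Add2,r4:-6
c6: CDB Add2=7; issue SUB r2<-Add2 | r0:Add3,r1:6,r2:Add2,r3:7,r4:-6
c7: CDB Mul1=9; issue MUL r4<-Mul1 | r0:Add3,r1:6,r2:Add2,r3:7,r4:Mul1
c8: CDB Add3=8; issue SUB r0<-Add3 | r0:Add3,r1:6,r2:Add2,r3:7,r4:Mul1
c9: - | r0:Add3,r1:6,r2:Add2,r3:7,r4:Mul1
c10: CDB Add1=16 | r0:Add3,r1:6,r2:Add2,r3:7,r4:Mul1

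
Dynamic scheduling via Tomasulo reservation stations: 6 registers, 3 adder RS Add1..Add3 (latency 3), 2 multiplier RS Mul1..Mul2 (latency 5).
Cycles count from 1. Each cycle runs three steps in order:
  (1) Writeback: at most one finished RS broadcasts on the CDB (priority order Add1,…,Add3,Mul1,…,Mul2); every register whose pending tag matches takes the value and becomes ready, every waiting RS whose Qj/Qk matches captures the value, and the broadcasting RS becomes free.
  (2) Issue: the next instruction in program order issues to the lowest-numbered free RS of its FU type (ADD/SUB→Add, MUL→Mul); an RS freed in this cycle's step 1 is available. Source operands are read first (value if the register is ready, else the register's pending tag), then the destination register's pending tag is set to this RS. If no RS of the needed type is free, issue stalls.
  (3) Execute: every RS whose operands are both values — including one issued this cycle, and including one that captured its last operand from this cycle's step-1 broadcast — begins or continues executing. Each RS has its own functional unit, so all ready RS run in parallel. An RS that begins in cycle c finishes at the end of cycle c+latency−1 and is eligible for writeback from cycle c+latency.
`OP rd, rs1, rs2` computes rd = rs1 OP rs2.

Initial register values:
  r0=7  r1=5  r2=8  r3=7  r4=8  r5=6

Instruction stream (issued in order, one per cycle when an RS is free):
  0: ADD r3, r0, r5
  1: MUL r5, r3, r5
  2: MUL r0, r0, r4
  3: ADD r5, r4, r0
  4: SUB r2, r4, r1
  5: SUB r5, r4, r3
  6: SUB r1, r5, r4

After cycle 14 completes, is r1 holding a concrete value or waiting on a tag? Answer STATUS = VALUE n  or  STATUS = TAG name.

STATUS = VALUE -13

c1: issue ADD r3<-Add1 | r0:7,r1:5,r2:8,r3:Add1,r4:8,r5:6
c2: issue MUL r5<-Mul1 | r0:7,r1:5,r2:8,r3:Add1,r4:8,r5:Mul1
c3: issue MUL r0<-Mul2 | r0:Mul2,r1:5,r2:8,r3:Add1,r4:8,r5:Mul1
c4: CDB Add1=13; issue ADD r5<-Add1 | r0:Mul2,r1:5,r2:8,r3:13,r4:8,r5:Add1
c5: issue SUB r2<-Add2 | r0:Mul2,r1:5,r2:Add2,r3:13,r4:8,r5:Add1
c6: issue SUB r5<-Add3 | r0:Mul2,r1:5,r2:Add2,r3:13,r4:8,r5:Add3
c7: stall | r0:Mul2,r1:5,r2:Add2,r3:13,r4:8,r5:Add3
c8: CDB Add2=3; issue SUB r1<-Add2 | r0:Mul2,r1:Add2,r2:3,r3:13,r4:8,r5:Add3
c9: CDB Add3=-5 | r0:Mul2,r1:Add2,r2:3,r3:13,r4:8,r5:-5
c10: CDB Mul1=78 | r0:Mul2,r1:Add2,r2:3,r3:13,r4:8,r5:-5
c11: CDB Mul2=56 | r0:56,r1:Add2,r2:3,r3:13,r4:8,r5:-5
c12: CDB Add2=-13 | r0:56,r1:-13,r2:3,r3:13,r4:8,r5:-5
c13: - | r0:56,r1:-13,r2:3,r3:13,r4:8,r5:-5
c14: CDB Add1=64 | r0:56,r1:-13,r2:3,r3:13,r4:8,r5:-5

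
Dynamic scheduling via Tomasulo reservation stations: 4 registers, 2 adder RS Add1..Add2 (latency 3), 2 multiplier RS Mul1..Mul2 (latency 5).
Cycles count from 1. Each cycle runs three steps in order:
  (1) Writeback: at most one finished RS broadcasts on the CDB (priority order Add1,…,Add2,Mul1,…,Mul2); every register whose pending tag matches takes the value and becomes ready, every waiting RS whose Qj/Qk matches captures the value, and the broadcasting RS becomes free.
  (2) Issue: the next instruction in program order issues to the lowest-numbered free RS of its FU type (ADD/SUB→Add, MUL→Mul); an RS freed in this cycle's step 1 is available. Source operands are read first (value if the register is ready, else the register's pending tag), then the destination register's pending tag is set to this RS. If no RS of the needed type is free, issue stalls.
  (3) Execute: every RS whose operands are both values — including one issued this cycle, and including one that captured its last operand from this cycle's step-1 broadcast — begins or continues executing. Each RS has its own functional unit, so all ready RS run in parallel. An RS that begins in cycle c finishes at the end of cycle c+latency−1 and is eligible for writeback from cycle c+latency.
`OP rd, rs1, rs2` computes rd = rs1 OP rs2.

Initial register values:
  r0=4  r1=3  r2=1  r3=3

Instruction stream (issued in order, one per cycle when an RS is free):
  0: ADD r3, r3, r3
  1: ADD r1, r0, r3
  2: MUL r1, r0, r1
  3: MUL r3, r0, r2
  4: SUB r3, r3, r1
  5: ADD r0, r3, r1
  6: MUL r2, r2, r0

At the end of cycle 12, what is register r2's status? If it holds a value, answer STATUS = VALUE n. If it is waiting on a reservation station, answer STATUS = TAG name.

STATUS = TAG Mul2

c1: issue ADD r3<-Add1 | r0:4,r1:3,r2:1,r3:Add1
c2: issue ADD r1<-Add2 | r0:4,r1:Add2,r2:1,r3:Add1
c3: issue MUL r1<-Mul1 | r0:4,r1:Mul1,r2:1,r3:Add1
c4: CDB Add1=6; issue MUL r3<-Mul2 | r0:4,r1:Mul1,r2:1,r3:Mul2
c5: issue SUB r3<-Add1 | r0:4,r1:Mul1,r2:1,r3:Add1
c6: stall | r0:4,r1:Mul1,r2:1,r3:Add1
c7: CDB Add2=10; issue ADD r0<-Add2 | r0:Add2,r1:Mul1,r2:1,r3:Add1
c8: stall | r0:Add2,r1:Mul1,r2:1,r3:Add1
c9: CDB Mul2=4; issue MUL r2<-Mul2 | r0:Add2,r1:Mul1,r2:Mul2,r3:Add1
c10: - | r0:Add2,r1:Mul1,r2:Mul2,r3:Add1
c11: - | r0:Add2,r1:Mul1,r2:Mul2,r3:Add1
c12: CDB Mul1=40 | r0:Add2,r1:40,r2:Mul2,r3:Add1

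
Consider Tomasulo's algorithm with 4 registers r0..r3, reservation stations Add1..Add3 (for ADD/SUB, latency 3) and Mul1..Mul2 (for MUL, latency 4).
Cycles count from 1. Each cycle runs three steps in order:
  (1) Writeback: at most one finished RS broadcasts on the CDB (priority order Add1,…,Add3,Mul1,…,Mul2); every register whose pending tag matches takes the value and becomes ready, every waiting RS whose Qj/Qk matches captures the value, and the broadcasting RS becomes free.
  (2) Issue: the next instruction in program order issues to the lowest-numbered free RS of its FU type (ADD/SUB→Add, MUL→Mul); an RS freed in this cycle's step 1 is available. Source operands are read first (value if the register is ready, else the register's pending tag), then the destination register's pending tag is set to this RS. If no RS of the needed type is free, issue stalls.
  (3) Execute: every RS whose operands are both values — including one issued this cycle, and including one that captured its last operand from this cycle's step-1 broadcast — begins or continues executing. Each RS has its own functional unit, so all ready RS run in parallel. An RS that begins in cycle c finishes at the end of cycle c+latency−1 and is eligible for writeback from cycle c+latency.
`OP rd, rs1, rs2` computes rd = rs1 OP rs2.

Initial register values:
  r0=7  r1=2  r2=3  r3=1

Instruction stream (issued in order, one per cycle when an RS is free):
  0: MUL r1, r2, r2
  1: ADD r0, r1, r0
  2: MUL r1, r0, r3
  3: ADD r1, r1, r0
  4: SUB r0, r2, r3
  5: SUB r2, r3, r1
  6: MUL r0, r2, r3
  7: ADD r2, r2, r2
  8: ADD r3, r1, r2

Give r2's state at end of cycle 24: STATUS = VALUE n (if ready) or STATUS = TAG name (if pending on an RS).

STATUS = VALUE -62

c1: issue MUL r1<-Mul1 | r0:7,r1:Mul1,r2:3,r3:1
c2: issue ADD r0<-Add1 | r0:Add1,r1:Mul1,r2:3,r3:1
c3: issue MUL r1<-Mul2 | r0:Add1,r1:Mul2,r2:3,r3:1
c4: issue ADD r1<-Add2 | r0:Add1,r1:Add2,r2:3,r3:1
c5: CDB Mul1=9; issue SUB r0<-Add3 | r0:Add3,r1:Add2,r2:3,r3:1
c6: stall | r0:Add3,r1:Add2,r2:3,r3:1
c7: stall | r0:Add3,r1:Add2,r2:3,r3:1
c8: CDB Add1=16; issue SUB r2<-Add1 | r0:Add3,r1:Add2,r2:Add1,r3:1
c9: CDB Add3=2; issue MUL r0<-Mul1 | r0:Mul1,r1:Add2,r2:Add1,r3:1
c10: issue ADD r2<-Add3 | r0:Mul1,r1:Add2,r2:Add3,r3:1
c11: stall | r0:Mul1,r1:Add2,r2:Add3,r3:1
c12: CDB Mul2=16; stall | r0:Mul1,r1:Add2,r2:Add3,r3:1
c13: stall | r0:Mul1,r1:Add2,r2:Add3,r3:1
c14: stall | r0:Mul1,r1:Add2,r2:Add3,r3:1
c15: CDB Add2=32; issue ADD r3<-Add2 | r0:Mul1,r1:32,r2:Add3,r3:Add2
c16: - | r0:Mul1,r1:32,r2:Add3,r3:Add2
c17: - | r0:Mul1,r1:32,r2:Add3,r3:Add2
c18: CDB Add1=-31 | r0:Mul1,r1:32,r2:Add3,r3:Add2
c19: - | r0:Mul1,r1:32,r2:Add3,r3:Add2
c20: - | r0:Mul1,r1:32,r2:Add3,r3:Add2
c21: CDB Add3=-62 | r0:Mul1,r1:32,r2:-62,r3:Add2
c22: CDB Mul1=-31 | r0:-31,r1:32,r2:-62,r3:Add2
c23: - | r0:-31,r1:32,r2:-62,r3:Add2
c24: CDB Add2=-30 | r0:-31,r1:32,r2:-62,r3:-30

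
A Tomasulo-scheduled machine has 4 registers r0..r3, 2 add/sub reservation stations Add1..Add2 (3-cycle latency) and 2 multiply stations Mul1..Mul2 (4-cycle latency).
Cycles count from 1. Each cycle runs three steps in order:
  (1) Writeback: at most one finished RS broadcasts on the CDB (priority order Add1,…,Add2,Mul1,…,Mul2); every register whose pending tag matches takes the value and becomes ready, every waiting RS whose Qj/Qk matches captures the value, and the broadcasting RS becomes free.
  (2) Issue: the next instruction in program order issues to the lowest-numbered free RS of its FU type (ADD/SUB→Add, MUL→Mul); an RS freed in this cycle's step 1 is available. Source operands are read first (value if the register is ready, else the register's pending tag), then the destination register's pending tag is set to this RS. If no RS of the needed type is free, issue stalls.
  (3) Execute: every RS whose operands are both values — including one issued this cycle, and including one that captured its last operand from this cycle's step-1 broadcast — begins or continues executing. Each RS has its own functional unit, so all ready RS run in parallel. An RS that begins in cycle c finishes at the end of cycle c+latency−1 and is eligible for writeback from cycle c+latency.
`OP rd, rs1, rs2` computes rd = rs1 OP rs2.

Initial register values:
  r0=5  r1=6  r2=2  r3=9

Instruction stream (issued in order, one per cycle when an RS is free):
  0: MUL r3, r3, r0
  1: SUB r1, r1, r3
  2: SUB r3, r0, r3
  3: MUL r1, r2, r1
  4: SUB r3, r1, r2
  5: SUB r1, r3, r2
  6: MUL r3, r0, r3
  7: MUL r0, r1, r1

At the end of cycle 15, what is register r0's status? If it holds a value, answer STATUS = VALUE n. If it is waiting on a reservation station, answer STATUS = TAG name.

STATUS = TAG Mul2

  c1: issue MUL r3<-Mul1  regs: r0:5,r1:6,r2:2,r3:Mul1
  c2: issue SUB r1<-Add1  regs: r0:5,r1:Add1,r2:2,r3:Mul1
  c3: issue SUB r3<-Add2  regs: r0:5,r1:Add1,r2:2,r3:Add2
  c4: issue MUL r1<-Mul2  regs: r0:5,r1:Mul2,r2:2,r3:Add2
  c5: CDB Mul1=45; stall  regs: r0:5,r1:Mul2,r2:2,r3:Add2
  c6: stall  regs: r0:5,r1:Mul2,r2:2,r3:Add2
  c7: stall  regs: r0:5,r1:Mul2,r2:2,r3:Add2
  c8: CDB Add1=-39; issue SUB r3<-Add1  regs: r0:5,r1:Mul2,r2:2,r3:Add1
  c9: CDB Add2=-40; issue SUB r1<-Add2  regs: r0:5,r1:Add2,r2:2,r3:Add1
  c10: issue MUL r3<-Mul1  regs: r0:5,r1:Add2,r2:2,r3:Mul1
  c11: stall  regs: r0:5,r1:Add2,r2:2,r3:Mul1
  c12: CDB Mul2=-78; issue MUL r0<-Mul2  regs: r0:Mul2,r1:Add2,r2:2,r3:Mul1
  c13: -  regs: r0:Mul2,r1:Add2,r2:2,r3:Mul1
  c14: -  regs: r0:Mul2,r1:Add2,r2:2,r3:Mul1
  c15: CDB Add1=-80  regs: r0:Mul2,r1:Add2,r2:2,r3:Mul1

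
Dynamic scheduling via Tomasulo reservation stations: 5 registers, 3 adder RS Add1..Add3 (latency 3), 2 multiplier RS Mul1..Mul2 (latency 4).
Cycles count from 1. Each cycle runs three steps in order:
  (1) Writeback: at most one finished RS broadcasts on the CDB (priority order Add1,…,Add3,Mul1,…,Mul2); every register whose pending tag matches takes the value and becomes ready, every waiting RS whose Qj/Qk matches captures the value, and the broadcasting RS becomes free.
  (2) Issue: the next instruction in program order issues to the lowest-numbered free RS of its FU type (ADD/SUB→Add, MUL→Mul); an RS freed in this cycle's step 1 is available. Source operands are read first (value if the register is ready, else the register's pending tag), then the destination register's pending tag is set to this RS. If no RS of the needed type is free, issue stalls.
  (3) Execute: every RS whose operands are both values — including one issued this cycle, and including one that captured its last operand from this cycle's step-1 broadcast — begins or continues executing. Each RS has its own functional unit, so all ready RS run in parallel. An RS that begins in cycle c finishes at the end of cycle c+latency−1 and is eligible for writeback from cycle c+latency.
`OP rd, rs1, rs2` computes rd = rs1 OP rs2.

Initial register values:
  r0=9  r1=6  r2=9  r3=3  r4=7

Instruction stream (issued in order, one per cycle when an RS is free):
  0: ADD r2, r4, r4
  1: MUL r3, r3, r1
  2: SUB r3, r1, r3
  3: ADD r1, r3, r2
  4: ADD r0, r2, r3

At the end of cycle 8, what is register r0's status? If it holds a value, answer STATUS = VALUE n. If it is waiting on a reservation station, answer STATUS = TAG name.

c1: issue ADD r2<-Add1 | r0:9,r1:6,r2:Add1,r3:3,r4:7
c2: issue MUL r3<-Mul1 | r0:9,r1:6,r2:Add1,r3:Mul1,r4:7
c3: issue SUB r3<-Add2 | r0:9,r1:6,r2:Add1,r3:Add2,r4:7
c4: CDB Add1=14; issue ADD r1<-Add1 | r0:9,r1:Add1,r2:14,r3:Add2,r4:7
c5: issue ADD r0<-Add3 | r0:Add3,r1:Add1,r2:14,r3:Add2,r4:7
c6: CDB Mul1=18 | r0:Add3,r1:Add1,r2:14,r3:Add2,r4:7
c7: - | r0:Add3,r1:Add1,r2:14,r3:Add2,r4:7
c8: - | r0:Add3,r1:Add1,r2:14,r3:Add2,r4:7

STATUS = TAG Add3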